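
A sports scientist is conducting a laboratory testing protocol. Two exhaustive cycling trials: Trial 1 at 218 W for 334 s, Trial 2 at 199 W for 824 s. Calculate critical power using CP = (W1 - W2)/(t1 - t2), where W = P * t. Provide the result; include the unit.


W1 = 218 * 334 = 72812 J
W2 = 199 * 824 = 163976 J
CP = (72812 - 163976) / (334 - 824)
= -91164 / -490
= 186.05 W

186.05 W


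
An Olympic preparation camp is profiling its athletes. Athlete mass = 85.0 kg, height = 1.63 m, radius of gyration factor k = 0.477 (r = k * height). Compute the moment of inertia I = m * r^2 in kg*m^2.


r = k * height = 0.477 * 1.63 = 0.77751 m
r^2 = 0.77751^2 = 0.604522
I = 85.0 * 0.604522 = 51.384 kg*m^2

51.384 kg*m^2


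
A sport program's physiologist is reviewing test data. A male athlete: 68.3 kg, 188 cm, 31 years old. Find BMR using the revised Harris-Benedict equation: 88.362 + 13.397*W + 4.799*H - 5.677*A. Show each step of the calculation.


Intercept = 88.362
Weight contribution = 13.397 * 68.3 = 915.0151
Height contribution = 4.799 * 188 = 902.212
Age contribution = 5.677 * 31 = 175.987
BMR = 88.362 + 915.0151 + 902.212 - 175.987
= 1729.6 kcal/day

1729.6 kcal/day


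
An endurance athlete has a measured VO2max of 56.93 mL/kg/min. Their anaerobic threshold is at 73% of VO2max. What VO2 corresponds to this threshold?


Anaerobic threshold VO2 = VO2max * 73%
= 56.93 * 0.73
= 41.56 mL/kg/min

41.56 mL/kg/min


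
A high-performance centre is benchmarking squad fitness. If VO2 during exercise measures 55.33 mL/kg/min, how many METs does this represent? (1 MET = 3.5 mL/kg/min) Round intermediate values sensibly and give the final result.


METs = VO2 / 3.5 = 55.33 / 3.5 = 15.81

15.81 METs


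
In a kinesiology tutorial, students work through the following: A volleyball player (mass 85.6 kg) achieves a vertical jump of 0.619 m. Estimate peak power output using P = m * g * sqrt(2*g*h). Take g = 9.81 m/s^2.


2 * g * h = 2 * 9.81 * 0.619 = 12.14478
sqrt(12.14478) = 3.484936 m/s
P = 85.6 * 9.81 * 3.484936 = 2926.43 W

2926.43 W


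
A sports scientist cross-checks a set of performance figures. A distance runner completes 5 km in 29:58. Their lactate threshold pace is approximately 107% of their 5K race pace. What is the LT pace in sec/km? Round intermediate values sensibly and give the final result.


Convert to seconds: 29 min 58 s = 1798 s
Pace per km = 1798 / 5 = 359.6 s/km
LT pace = 359.6 * 1.07 = 384.77 s/km

384.77 s/km


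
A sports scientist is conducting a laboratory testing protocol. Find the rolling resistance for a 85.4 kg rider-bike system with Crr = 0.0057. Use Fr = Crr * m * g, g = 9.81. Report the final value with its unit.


m * g = 85.4 * 9.81 = 837.774 N
Fr = 0.0057 * 837.774 = 4.775 N

4.775 N


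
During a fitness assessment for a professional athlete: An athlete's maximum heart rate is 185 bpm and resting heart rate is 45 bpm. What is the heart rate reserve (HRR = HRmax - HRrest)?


HRR = HRmax - HRrest
= 185 - 45
= 140 bpm

140 bpm


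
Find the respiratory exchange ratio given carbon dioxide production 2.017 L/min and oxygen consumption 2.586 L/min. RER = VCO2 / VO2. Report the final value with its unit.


VCO2 = 2.017 L/min
VO2 = 2.586 L/min
RER = 2.017 / 2.586 = 0.78

0.78


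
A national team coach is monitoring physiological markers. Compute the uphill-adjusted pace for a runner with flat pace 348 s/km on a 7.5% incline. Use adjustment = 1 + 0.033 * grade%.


Adjustment factor = 1 + 0.033 * 7.5 = 1.2475
Grade-adjusted pace = 348 * 1.2475 = 434.13 s/km

434.13 s/km


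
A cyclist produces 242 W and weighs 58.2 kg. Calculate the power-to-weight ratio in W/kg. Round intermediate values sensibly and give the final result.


P/W = power / mass
= 242 / 58.2
= 4.158 W/kg

4.158 W/kg


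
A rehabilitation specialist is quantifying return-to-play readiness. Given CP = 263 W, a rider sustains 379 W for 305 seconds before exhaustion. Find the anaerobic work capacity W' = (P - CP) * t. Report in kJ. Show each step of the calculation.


Excess power = 379 - 263 = 116 W
Work above CP = 116 * 305 = 35380 J
W' = 35.38 kJ

35.38 kJ


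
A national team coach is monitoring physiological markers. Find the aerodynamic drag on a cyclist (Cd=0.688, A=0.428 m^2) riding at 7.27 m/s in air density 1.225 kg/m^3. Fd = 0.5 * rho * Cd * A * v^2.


Fd = 0.5 * 1.225 * 0.688 * 0.428 * 7.27^2
= 0.5 * 1.225 * 0.688 * 0.428 * 52.8529
= 9.533 N

9.533 N


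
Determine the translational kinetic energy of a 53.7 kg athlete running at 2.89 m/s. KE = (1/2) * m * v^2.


KE = 0.5 * m * v^2
= 0.5 * 53.7 * 2.89^2
= 0.5 * 53.7 * 8.3521
= 224.25 J

224.25 J


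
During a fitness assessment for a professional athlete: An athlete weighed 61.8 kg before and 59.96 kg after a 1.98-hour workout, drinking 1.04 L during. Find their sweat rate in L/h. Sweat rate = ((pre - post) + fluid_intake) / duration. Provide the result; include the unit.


Body mass change = 1.84 kg
Total sweat loss = 1.84 + 1.04 = 2.88 L
Rate = 2.88 / 1.98 = 1.455 L/h

1.455 L/h


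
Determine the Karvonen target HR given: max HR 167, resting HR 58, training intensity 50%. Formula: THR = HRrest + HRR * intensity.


HRR = HRmax - HRrest = 167 - 58 = 109
THR = 58 + 109 * 0.5
= 112.5 bpm

112.5 bpm


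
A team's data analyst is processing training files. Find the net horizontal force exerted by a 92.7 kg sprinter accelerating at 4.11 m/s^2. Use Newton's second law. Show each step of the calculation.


Newton's second law: F = m * a
F = 92.7 * 4.11 = 381.0 N

381.0 N


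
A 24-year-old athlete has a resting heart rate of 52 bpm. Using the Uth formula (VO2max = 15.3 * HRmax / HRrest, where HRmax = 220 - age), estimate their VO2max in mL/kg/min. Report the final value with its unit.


HRmax = 220 - 24 = 196 bpm
Ratio = HRmax / HRrest = 196 / 52 = 3.7692
VO2max = 15.3 * 3.7692 = 57.67 mL/kg/min

57.67 mL/kg/min


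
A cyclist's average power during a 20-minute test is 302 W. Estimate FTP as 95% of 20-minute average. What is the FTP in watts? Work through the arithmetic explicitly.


FTP = 20-min power * 0.95
= 302 * 0.95
= 286.9 W

286.9 W


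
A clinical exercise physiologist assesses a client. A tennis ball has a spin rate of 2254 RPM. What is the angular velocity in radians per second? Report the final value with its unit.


Convert RPM to rad/s: multiply by 2*pi and divide by 60
omega = 2254 * 2 * pi / 60
= 236.038 rad/s

236.038 rad/s


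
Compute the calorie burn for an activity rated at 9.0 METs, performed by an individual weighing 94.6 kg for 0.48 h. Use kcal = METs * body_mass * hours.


Product of METs and mass = 9.0 * 94.6 = 851.4
Total kcal = 851.4 * 0.48 = 408.67 kcal

408.67 kcal


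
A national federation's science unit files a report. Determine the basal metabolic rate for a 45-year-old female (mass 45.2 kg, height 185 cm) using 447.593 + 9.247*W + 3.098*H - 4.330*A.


BMR = 447.593 + 9.247*45.2 + 3.098*185 - 4.330*45
= 1243.84 kcal/day

1243.84 kcal/day


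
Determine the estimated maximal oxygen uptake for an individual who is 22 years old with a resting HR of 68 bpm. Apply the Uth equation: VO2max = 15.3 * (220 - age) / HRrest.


HRmax = 220 - 22 = 198
VO2max = 15.3 * (198 / 68)
= 15.3 * 2.9118
= 44.55 mL/kg/min

44.55 mL/kg/min


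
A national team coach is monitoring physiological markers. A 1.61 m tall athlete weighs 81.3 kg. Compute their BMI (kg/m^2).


height^2 = 2.5921 m^2
BMI = 81.3 / 2.5921 = 31.36 kg/m^2

31.36 kg/m^2


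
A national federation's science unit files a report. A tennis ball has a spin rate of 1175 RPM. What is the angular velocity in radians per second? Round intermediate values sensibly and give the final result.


Convert RPM to rad/s: multiply by 2*pi and divide by 60
omega = 1175 * 2 * pi / 60
= 123.046 rad/s

123.046 rad/s


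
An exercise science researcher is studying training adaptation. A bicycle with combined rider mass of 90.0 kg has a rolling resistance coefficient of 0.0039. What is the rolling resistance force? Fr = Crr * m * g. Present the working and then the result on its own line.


Fr = 0.0039 * 90.0 * 9.81
= 0.351 * 9.81
= 3.443 N

3.443 N


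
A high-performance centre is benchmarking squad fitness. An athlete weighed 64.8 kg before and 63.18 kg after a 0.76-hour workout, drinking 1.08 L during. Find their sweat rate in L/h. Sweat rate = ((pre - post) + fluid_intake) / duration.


Body mass change = 1.62 kg
Total sweat loss = 1.62 + 1.08 = 2.7 L
Rate = 2.7 / 0.76 = 3.553 L/h

3.553 L/h


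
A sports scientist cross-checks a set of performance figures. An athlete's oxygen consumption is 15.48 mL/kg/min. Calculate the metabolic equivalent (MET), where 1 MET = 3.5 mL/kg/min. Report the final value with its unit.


MET = VO2 / 3.5
= 15.48 / 3.5
= 4.42 METs

4.42 METs


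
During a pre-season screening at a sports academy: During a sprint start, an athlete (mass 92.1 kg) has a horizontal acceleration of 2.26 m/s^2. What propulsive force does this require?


Propulsive force = mass * acceleration
= 92.1 kg * 2.26 m/s^2
= 208.15 N

208.15 N


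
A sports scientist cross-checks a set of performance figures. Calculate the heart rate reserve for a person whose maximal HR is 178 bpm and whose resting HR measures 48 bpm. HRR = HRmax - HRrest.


HRmax = 178 bpm
HRrest = 48 bpm
HRR = 178 - 48 = 130 bpm

130 bpm


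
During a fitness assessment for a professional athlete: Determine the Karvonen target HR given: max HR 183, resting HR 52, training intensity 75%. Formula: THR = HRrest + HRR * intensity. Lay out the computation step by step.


HRR = HRmax - HRrest = 183 - 52 = 131
THR = 52 + 131 * 0.75
= 150.25 bpm

150.25 bpm


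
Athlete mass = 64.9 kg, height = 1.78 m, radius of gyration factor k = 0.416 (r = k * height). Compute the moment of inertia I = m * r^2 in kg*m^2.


r = k * height = 0.416 * 1.78 = 0.74048 m
r^2 = 0.74048^2 = 0.548311
I = 64.9 * 0.548311 = 35.585 kg*m^2

35.585 kg*m^2


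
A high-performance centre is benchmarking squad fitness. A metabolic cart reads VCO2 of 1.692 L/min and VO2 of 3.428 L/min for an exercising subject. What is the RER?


RER = VCO2 / VO2 = 1.692 / 3.428 = 0.4936

0.4936


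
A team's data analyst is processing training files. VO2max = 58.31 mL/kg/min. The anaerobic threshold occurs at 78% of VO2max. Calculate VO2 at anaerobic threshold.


AT fraction = 78 / 100 = 0.78
AT VO2 = 58.31 * 0.78
= 45.48 mL/kg/min

45.48 mL/kg/min


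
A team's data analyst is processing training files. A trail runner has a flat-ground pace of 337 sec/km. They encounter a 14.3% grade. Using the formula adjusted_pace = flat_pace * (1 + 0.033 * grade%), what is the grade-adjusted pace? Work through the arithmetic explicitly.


Grade factor = 1 + 0.033 * 14.3 = 1.4719
Adjusted = 337 * 1.4719 = 496.03 sec/km

496.03 s/km


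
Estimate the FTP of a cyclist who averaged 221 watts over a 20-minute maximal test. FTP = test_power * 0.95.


FTP = 221 * 0.95 = 209.95 W

209.95 W


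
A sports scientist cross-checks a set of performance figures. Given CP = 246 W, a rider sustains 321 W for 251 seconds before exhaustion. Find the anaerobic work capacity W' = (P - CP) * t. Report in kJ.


Excess power = 321 - 246 = 75 W
Work above CP = 75 * 251 = 18825 J
W' = 18.825 kJ

18.825 kJ


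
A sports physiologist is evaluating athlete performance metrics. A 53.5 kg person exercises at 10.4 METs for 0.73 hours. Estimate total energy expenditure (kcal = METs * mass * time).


Energy = METs * mass(kg) * time(h)
= 10.4 * 53.5 * 0.73
= 406.17 kcal

406.17 kcal


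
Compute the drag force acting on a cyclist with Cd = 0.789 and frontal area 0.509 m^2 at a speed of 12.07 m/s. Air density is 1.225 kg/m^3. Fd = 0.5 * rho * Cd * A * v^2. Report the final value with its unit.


Step 1: v^2 = 145.6849
Step 2: Fd = 0.5 * 1.225 * 0.789 * 0.509 * 145.6849
= 35.836 N

35.836 N


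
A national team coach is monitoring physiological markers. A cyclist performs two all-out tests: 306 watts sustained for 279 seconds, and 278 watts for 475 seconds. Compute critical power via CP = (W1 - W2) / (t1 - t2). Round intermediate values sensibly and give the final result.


W1 = P1 * t1 = 306 * 279 = 85374 J
W2 = P2 * t2 = 278 * 475 = 132050 J
CP = (85374 - 132050) / (279 - 475)
= 238.14 W

238.14 W


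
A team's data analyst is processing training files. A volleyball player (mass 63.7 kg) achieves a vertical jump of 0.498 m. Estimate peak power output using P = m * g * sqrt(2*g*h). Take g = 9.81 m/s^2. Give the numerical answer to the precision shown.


2 * g * h = 2 * 9.81 * 0.498 = 9.77076
sqrt(9.77076) = 3.125821 m/s
P = 63.7 * 9.81 * 3.125821 = 1953.32 W

1953.32 W


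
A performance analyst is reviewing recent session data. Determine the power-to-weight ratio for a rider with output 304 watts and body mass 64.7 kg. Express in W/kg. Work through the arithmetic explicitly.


P/W = 304 / 64.7 = 4.699 W/kg

4.699 W/kg


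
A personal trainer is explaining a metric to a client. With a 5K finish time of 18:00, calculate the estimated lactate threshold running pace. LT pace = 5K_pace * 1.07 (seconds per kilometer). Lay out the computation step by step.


Race duration = 1080 s for 5 km
Average pace = 1080 / 5 = 216.0 s/km
LT pace = 216.0 * 1.07
= 231.12 s/km

231.12 s/km


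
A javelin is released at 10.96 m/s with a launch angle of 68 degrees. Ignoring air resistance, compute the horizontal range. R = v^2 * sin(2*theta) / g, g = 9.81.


Launch speed squared = 120.1216
sin(2 * 68 deg) = 0.694658
Range = 120.1216 * 0.694658 / 9.81
= 8.506 m

8.506 m


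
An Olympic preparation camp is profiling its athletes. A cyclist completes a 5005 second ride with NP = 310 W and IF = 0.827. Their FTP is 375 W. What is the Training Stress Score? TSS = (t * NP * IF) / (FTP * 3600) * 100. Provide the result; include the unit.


t * NP * IF = 5005 * 310 * 0.827 = 1283131.85
FTP * 3600 = 1350000
TSS = (1283131.85 / 1350000) * 100 = 95.05

95.05 TSS


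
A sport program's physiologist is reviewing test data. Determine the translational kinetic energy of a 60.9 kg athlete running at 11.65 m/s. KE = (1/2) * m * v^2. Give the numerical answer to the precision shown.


KE = 0.5 * m * v^2
= 0.5 * 60.9 * 11.65^2
= 0.5 * 60.9 * 135.7225
= 4132.75 J

4132.75 J


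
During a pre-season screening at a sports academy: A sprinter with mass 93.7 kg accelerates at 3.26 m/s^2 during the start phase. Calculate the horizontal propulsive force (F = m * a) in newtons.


F = m * a
= 93.7 * 3.26
= 305.46 N

305.46 N


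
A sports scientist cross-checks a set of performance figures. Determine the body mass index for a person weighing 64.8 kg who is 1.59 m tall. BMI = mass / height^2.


BMI = mass / height^2
= 64.8 / 1.59^2
= 64.8 / 2.5281
= 25.63 kg/m^2

25.63 kg/m^2


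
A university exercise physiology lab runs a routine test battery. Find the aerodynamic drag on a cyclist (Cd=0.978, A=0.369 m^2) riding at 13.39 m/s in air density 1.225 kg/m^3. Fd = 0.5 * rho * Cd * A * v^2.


Fd = 0.5 * 1.225 * 0.978 * 0.369 * 13.39^2
= 0.5 * 1.225 * 0.978 * 0.369 * 179.2921
= 39.631 N

39.631 N


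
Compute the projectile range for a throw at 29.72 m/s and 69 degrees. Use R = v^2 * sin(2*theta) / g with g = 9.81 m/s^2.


Two times the angle = 138 degrees
sin(138) = 0.669131
R = 883.2784 * 0.669131 / 9.81 = 60.248 m

60.248 m


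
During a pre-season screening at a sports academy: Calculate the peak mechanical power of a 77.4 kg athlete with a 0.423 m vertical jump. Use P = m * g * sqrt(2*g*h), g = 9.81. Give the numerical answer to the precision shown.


First, sqrt(2gh) = sqrt(2 * 9.81 * 0.423)
= sqrt(8.29926) = 2.880844 m/s
Power = 77.4 * 9.81 * 2.880844 = 2187.41 W

2187.41 W


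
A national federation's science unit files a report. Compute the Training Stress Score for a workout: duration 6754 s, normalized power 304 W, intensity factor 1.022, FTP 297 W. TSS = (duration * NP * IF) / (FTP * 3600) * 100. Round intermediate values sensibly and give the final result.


Product = 6754 * 304 * 1.022 = 2098386.752
Base = 297 * 3600 = 1069200
TSS = 2098386.752 / 1069200 * 100 = 196.26

196.26 TSS


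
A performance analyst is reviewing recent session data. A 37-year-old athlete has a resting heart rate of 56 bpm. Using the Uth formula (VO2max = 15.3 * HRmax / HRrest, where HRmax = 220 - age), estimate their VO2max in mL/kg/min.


HRmax = 220 - 37 = 183 bpm
Ratio = HRmax / HRrest = 183 / 56 = 3.2679
VO2max = 15.3 * 3.2679 = 50.0 mL/kg/min

50.0 mL/kg/min


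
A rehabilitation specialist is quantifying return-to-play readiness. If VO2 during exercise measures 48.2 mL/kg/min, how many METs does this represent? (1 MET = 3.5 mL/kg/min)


METs = VO2 / 3.5 = 48.2 / 3.5 = 13.77

13.77 METs


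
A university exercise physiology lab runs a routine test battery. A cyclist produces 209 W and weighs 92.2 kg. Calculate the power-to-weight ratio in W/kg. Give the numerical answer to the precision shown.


P/W = power / mass
= 209 / 92.2
= 2.267 W/kg

2.267 W/kg


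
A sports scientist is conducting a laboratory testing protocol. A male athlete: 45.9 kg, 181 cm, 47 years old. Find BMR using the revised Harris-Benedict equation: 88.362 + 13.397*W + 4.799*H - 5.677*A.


Intercept = 88.362
Weight contribution = 13.397 * 45.9 = 614.9223
Height contribution = 4.799 * 181 = 868.619
Age contribution = 5.677 * 47 = 266.819
BMR = 88.362 + 614.9223 + 868.619 - 266.819
= 1305.08 kcal/day

1305.08 kcal/day


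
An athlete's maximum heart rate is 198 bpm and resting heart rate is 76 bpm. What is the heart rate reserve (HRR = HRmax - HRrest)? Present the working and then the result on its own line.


HRR = HRmax - HRrest
= 198 - 76
= 122 bpm

122 bpm


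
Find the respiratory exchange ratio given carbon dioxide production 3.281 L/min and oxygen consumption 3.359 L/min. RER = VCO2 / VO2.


VCO2 = 3.281 L/min
VO2 = 3.359 L/min
RER = 3.281 / 3.359 = 0.9768

0.9768


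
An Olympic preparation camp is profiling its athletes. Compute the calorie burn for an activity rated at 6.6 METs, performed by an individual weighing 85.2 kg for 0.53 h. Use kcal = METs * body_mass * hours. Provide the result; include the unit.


Product of METs and mass = 6.6 * 85.2 = 562.32
Total kcal = 562.32 * 0.53 = 298.03 kcal

298.03 kcal


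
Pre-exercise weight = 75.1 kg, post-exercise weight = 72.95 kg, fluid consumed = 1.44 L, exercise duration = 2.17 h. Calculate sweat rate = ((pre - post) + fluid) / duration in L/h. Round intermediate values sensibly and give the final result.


Weight loss = 75.1 - 72.95 = 2.15 kg (approx L)
Total sweat = 2.15 + 1.44 = 3.59 L
Sweat rate = 3.59 / 2.17 = 1.654 L/h

1.654 L/h


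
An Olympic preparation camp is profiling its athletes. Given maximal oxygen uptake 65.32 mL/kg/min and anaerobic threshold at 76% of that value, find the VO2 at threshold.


Percentage as decimal = 0.76
VO2 at AT = 65.32 * 0.76 = 49.64 mL/kg/min

49.64 mL/kg/min


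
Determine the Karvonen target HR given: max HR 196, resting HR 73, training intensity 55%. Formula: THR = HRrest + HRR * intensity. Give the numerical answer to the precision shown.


HRR = HRmax - HRrest = 196 - 73 = 123
THR = 73 + 123 * 0.55
= 140.65 bpm

140.65 bpm


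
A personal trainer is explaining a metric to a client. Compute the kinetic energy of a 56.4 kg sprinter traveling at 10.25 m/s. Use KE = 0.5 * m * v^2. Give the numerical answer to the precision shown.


Velocity squared = 105.0625
KE = 0.5 * 56.4 * 105.0625 = 2962.76 J

2962.76 J


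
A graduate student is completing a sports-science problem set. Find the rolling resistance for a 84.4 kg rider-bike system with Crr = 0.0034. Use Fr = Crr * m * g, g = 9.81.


m * g = 84.4 * 9.81 = 827.964 N
Fr = 0.0034 * 827.964 = 2.815 N

2.815 N


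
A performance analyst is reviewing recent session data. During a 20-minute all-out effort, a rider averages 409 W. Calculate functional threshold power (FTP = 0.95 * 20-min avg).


FTP = 0.95 * 409
= 388.55 W

388.55 W


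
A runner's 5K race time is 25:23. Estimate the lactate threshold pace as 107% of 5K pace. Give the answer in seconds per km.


Total race time = 25*60 + 23 = 1523 seconds
5K pace = 1523 / 5 = 304.6 sec/km
LT pace = 304.6 * 1.07 = 325.92 sec/km

325.92 s/km


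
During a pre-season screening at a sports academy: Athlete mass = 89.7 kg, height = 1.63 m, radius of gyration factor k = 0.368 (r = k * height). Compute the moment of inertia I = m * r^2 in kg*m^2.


r = k * height = 0.368 * 1.63 = 0.59984 m
r^2 = 0.59984^2 = 0.359808
I = 89.7 * 0.359808 = 32.275 kg*m^2

32.275 kg*m^2


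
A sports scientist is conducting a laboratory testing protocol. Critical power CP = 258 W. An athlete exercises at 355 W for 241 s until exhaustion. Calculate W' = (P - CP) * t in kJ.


P - CP = 355 - 258 = 97 W
W' = 97 * 241 = 23377 J
= 23377 / 1000 = 23.377 kJ

23.377 kJ


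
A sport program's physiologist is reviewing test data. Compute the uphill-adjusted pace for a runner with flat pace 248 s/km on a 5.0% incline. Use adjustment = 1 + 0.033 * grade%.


Adjustment factor = 1 + 0.033 * 5.0 = 1.165
Grade-adjusted pace = 248 * 1.165 = 288.92 s/km

288.92 s/km


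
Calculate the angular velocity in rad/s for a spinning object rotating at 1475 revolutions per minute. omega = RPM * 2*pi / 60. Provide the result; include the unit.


omega = RPM * 2*pi / 60
= 1475 * 6.28318531 / 60
= 154.462 rad/s

154.462 rad/s


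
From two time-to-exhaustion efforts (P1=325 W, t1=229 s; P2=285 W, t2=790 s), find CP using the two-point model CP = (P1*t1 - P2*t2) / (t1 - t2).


Work in trial 1 = 74425 J
Work in trial 2 = 225150 J
Delta work = -150725 J
Delta time = -561 s
CP = -150725 / -561 = 268.67 W

268.67 W


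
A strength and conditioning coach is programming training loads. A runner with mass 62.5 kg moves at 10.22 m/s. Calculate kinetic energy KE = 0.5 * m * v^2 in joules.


v^2 = 10.22^2 = 104.4484
KE = 0.5 * 62.5 * 104.4484
= 3264.01 J

3264.01 J


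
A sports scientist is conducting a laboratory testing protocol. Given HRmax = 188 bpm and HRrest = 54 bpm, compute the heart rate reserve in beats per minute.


Heart rate reserve = maximum HR minus resting HR
HRR = 188 - 54 = 134 bpm

134 bpm


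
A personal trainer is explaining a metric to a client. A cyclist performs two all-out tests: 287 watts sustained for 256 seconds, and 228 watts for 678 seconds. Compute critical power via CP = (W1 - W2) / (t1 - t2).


W1 = P1 * t1 = 287 * 256 = 73472 J
W2 = P2 * t2 = 228 * 678 = 154584 J
CP = (73472 - 154584) / (256 - 678)
= 192.21 W

192.21 W


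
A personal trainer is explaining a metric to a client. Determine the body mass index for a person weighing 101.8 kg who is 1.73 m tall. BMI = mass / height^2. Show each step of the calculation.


BMI = mass / height^2
= 101.8 / 1.73^2
= 101.8 / 2.9929
= 34.01 kg/m^2

34.01 kg/m^2


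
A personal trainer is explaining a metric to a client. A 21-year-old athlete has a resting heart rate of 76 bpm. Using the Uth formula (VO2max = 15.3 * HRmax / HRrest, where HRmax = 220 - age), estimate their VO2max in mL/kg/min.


HRmax = 220 - 21 = 199 bpm
Ratio = HRmax / HRrest = 199 / 76 = 2.6184
VO2max = 15.3 * 2.6184 = 40.06 mL/kg/min

40.06 mL/kg/min


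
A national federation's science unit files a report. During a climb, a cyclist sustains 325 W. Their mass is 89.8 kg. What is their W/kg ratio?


Power-to-weight = 325 W / 89.8 kg
= 3.619 W/kg

3.619 W/kg


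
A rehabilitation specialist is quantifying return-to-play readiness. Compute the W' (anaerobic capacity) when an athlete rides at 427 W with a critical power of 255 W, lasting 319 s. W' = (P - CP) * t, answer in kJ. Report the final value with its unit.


Above-CP power = 172 W
Duration = 319 s
W' = 172 * 319 = 54868 J
Convert: 54868 / 1000 = 54.868 kJ

54.868 kJ


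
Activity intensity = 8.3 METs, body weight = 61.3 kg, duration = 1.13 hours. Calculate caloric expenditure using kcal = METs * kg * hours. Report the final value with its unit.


kcal = 8.3 * 61.3 * 1.13
= 508.79 * 1.13
= 574.93 kcal

574.93 kcal


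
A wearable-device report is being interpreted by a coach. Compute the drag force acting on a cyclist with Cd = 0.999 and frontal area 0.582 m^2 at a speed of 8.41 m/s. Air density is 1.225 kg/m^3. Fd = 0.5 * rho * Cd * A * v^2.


Step 1: v^2 = 70.7281
Step 2: Fd = 0.5 * 1.225 * 0.999 * 0.582 * 70.7281
= 25.188 N

25.188 N


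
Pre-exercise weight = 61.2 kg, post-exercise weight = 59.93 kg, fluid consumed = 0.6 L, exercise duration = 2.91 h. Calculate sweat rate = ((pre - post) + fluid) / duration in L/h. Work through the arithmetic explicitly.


Weight loss = 61.2 - 59.93 = 1.27 kg (approx L)
Total sweat = 1.27 + 0.6 = 1.87 L
Sweat rate = 1.87 / 2.91 = 0.643 L/h

0.643 L/h


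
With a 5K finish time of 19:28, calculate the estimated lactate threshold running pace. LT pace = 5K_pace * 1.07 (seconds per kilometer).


Race duration = 1168 s for 5 km
Average pace = 1168 / 5 = 233.6 s/km
LT pace = 233.6 * 1.07
= 249.95 s/km

249.95 s/km


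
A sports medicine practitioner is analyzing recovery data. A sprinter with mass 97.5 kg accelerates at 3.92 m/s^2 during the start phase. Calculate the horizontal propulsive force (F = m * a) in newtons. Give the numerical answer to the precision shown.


F = m * a
= 97.5 * 3.92
= 382.2 N

382.2 N


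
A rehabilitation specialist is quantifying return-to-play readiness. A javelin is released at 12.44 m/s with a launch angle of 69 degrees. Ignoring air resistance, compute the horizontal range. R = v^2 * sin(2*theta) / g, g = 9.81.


Launch speed squared = 154.7536
sin(2 * 69 deg) = 0.669131
Range = 154.7536 * 0.669131 / 9.81
= 10.556 m

10.556 m


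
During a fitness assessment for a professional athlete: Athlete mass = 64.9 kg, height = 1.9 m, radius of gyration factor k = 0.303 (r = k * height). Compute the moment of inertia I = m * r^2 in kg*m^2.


r = k * height = 0.303 * 1.9 = 0.5757 m
r^2 = 0.5757^2 = 0.33143
I = 64.9 * 0.33143 = 21.51 kg*m^2

21.51 kg*m^2


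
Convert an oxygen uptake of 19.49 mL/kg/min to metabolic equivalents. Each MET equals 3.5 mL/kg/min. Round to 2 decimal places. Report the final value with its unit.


One MET = 3.5 mL/kg/min
Number of METs = 19.49 / 3.5
= 5.57 METs

5.57 METs


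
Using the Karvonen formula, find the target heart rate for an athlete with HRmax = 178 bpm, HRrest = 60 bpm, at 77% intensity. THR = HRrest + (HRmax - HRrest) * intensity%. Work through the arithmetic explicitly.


HRR = 178 - 60 = 118
THR = 60 + 118 * 0.77
= 60 + 90.86
= 150.86 bpm

150.86 bpm


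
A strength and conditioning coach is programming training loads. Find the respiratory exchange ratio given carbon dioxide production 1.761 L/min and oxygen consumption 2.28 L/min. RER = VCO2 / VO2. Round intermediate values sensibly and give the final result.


VCO2 = 1.761 L/min
VO2 = 2.28 L/min
RER = 1.761 / 2.28 = 0.7724

0.7724


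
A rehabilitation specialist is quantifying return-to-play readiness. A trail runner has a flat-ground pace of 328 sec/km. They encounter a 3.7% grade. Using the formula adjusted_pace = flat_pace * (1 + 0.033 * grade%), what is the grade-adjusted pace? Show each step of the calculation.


Grade factor = 1 + 0.033 * 3.7 = 1.1221
Adjusted = 328 * 1.1221 = 368.05 sec/km

368.05 s/km


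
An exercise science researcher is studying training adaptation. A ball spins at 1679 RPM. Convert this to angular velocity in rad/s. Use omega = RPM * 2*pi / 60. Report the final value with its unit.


omega = 1679 * 2 * pi / 60
= 1679 * 6.28318531 / 60
= 10549.468 / 60
= 175.824 rad/s

175.824 rad/s


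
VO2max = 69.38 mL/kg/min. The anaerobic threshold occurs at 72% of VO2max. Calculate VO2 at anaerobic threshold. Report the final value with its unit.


AT fraction = 72 / 100 = 0.72
AT VO2 = 69.38 * 0.72
= 49.95 mL/kg/min

49.95 mL/kg/min


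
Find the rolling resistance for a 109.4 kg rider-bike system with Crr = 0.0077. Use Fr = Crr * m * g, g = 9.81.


m * g = 109.4 * 9.81 = 1073.214 N
Fr = 0.0077 * 1073.214 = 8.264 N

8.264 N


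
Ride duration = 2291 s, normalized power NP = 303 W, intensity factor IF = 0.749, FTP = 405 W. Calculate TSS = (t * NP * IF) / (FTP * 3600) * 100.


Numerator = 2291 * 303 * 0.749 = 519935.577
Denominator = 405 * 3600 = 1458000
TSS = 519935.577 / 1458000 * 100
= 35.66

35.66 TSS


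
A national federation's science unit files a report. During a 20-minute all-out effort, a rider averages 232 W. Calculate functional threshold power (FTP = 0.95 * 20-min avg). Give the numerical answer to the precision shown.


FTP = 0.95 * 232
= 220.4 W

220.4 W


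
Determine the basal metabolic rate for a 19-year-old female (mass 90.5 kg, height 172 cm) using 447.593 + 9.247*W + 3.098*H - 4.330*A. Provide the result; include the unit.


BMR = 447.593 + 9.247*90.5 + 3.098*172 - 4.330*19
= 1735.03 kcal/day

1735.03 kcal/day


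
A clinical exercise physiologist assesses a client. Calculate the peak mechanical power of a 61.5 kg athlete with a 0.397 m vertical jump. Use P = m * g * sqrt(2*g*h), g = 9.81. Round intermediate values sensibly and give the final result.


First, sqrt(2gh) = sqrt(2 * 9.81 * 0.397)
= sqrt(7.78914) = 2.790903 m/s
Power = 61.5 * 9.81 * 2.790903 = 1683.79 W

1683.79 W


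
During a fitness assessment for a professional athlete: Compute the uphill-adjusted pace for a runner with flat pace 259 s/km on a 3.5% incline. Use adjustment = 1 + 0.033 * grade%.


Adjustment factor = 1 + 0.033 * 3.5 = 1.1155
Grade-adjusted pace = 259 * 1.1155 = 288.91 s/km

288.91 s/km


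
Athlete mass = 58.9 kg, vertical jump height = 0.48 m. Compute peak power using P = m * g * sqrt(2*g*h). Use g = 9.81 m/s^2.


sqrt(2 * 9.81 * 0.48) = sqrt(9.4176) = 3.068811 m/s
P = 58.9 * 9.81 * 3.068811
= 1773.19 W

1773.19 W


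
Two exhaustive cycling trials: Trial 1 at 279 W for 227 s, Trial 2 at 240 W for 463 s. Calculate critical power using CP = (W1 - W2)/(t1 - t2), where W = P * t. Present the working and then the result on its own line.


W1 = 279 * 227 = 63333 J
W2 = 240 * 463 = 111120 J
CP = (63333 - 111120) / (227 - 463)
= -47787 / -236
= 202.49 W

202.49 W


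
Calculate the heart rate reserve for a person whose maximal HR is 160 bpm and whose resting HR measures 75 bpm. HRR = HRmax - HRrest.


HRmax = 160 bpm
HRrest = 75 bpm
HRR = 160 - 75 = 85 bpm

85 bpm


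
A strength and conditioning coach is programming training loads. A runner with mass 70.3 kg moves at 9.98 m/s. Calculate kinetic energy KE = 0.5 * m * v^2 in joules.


v^2 = 9.98^2 = 99.6004
KE = 0.5 * 70.3 * 99.6004
= 3500.95 J

3500.95 J


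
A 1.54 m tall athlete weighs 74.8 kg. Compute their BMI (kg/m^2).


height^2 = 2.3716 m^2
BMI = 74.8 / 2.3716 = 31.54 kg/m^2

31.54 kg/m^2


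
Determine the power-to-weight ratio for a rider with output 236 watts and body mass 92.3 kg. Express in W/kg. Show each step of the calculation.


P/W = 236 / 92.3 = 2.557 W/kg

2.557 W/kg


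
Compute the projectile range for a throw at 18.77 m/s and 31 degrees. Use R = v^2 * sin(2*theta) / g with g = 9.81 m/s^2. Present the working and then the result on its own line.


Two times the angle = 62 degrees
sin(62) = 0.882948
R = 352.3129 * 0.882948 / 9.81 = 31.71 m

31.71 m


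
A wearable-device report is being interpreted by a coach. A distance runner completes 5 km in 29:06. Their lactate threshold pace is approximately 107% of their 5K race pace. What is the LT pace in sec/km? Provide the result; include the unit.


Convert to seconds: 29 min 6 s = 1746 s
Pace per km = 1746 / 5 = 349.2 s/km
LT pace = 349.2 * 1.07 = 373.64 s/km

373.64 s/km


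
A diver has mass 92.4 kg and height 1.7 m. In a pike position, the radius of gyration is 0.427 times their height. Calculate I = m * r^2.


r = 0.427 * 1.7 = 0.7259 m
I = m * r^2 = 92.4 * 0.526931 = 48.688 kg*m^2

48.688 kg*m^2


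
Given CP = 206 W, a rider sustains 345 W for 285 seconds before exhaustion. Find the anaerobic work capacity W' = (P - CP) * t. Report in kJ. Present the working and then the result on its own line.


Excess power = 345 - 206 = 139 W
Work above CP = 139 * 285 = 39615 J
W' = 39.615 kJ

39.615 kJ


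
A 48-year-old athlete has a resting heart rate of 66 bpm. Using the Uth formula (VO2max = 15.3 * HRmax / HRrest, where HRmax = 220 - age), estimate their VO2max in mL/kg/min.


HRmax = 220 - 48 = 172 bpm
Ratio = HRmax / HRrest = 172 / 66 = 2.6061
VO2max = 15.3 * 2.6061 = 39.87 mL/kg/min

39.87 mL/kg/min


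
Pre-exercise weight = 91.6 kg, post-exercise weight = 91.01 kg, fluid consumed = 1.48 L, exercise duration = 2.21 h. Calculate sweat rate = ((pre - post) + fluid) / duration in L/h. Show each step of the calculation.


Weight loss = 91.6 - 91.01 = 0.59 kg (approx L)
Total sweat = 0.59 + 1.48 = 2.07 L
Sweat rate = 2.07 / 2.21 = 0.937 L/h

0.937 L/h


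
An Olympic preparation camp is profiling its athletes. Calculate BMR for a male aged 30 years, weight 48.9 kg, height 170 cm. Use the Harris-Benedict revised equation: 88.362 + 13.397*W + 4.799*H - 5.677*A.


Substituting values:
W term = 13.397 * 48.9 = 655.1133
H term = 4.799 * 170 = 815.83
A term = 5.677 * 30 = 170.31
BMR = 1389.0 kcal/day

1389.0 kcal/day


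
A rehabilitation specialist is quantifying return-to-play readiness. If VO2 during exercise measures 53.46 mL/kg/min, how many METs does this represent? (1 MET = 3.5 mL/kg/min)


METs = VO2 / 3.5 = 53.46 / 3.5 = 15.27

15.27 METs


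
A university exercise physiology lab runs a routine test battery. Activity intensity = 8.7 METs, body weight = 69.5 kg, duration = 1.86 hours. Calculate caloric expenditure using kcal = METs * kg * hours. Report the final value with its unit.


kcal = 8.7 * 69.5 * 1.86
= 604.65 * 1.86
= 1124.65 kcal

1124.65 kcal


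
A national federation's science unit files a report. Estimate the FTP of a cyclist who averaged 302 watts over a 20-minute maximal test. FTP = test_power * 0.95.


FTP = 302 * 0.95 = 286.9 W

286.9 W


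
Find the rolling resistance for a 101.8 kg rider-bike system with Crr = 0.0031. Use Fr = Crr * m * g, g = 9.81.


m * g = 101.8 * 9.81 = 998.658 N
Fr = 0.0031 * 998.658 = 3.096 N

3.096 N


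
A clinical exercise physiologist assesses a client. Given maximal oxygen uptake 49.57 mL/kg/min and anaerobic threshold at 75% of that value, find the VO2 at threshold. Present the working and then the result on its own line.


Percentage as decimal = 0.75
VO2 at AT = 49.57 * 0.75 = 37.18 mL/kg/min

37.18 mL/kg/min


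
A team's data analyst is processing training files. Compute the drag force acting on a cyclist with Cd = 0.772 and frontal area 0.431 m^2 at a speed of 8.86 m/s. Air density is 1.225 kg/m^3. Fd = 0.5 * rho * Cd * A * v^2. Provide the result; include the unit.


Step 1: v^2 = 78.4996
Step 2: Fd = 0.5 * 1.225 * 0.772 * 0.431 * 78.4996
= 15.998 N

15.998 N


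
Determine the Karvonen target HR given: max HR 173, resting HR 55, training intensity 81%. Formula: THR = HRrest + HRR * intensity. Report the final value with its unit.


HRR = HRmax - HRrest = 173 - 55 = 118
THR = 55 + 118 * 0.81
= 150.58 bpm

150.58 bpm


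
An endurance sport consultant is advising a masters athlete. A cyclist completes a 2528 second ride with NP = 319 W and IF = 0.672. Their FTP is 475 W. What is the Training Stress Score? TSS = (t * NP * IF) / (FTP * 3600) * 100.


t * NP * IF = 2528 * 319 * 0.672 = 541922.304
FTP * 3600 = 1710000
TSS = (541922.304 / 1710000) * 100 = 31.69

31.69 TSS


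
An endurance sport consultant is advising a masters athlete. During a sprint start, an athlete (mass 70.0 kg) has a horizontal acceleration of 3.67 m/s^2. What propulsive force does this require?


Propulsive force = mass * acceleration
= 70.0 kg * 3.67 m/s^2
= 256.9 N

256.9 N


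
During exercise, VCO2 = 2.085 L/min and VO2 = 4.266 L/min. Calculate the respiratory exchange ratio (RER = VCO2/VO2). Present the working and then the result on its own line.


RER = VCO2 / VO2
= 2.085 / 4.266
= 0.4887

0.4887


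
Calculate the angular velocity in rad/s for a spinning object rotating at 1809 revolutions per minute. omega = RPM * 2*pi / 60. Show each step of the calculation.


omega = RPM * 2*pi / 60
= 1809 * 6.28318531 / 60
= 189.438 rad/s

189.438 rad/s


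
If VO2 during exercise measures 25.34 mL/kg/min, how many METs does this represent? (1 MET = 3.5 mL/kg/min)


METs = VO2 / 3.5 = 25.34 / 3.5 = 7.24

7.24 METs


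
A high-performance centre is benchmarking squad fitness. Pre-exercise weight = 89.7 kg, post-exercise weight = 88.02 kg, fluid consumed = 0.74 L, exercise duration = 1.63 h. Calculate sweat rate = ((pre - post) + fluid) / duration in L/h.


Weight loss = 89.7 - 88.02 = 1.68 kg (approx L)
Total sweat = 1.68 + 0.74 = 2.42 L
Sweat rate = 2.42 / 1.63 = 1.485 L/h

1.485 L/h


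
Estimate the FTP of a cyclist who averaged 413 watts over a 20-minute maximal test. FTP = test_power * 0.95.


FTP = 413 * 0.95 = 392.35 W

392.35 W


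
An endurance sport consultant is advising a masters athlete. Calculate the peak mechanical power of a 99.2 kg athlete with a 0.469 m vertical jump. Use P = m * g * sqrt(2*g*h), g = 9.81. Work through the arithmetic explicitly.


First, sqrt(2gh) = sqrt(2 * 9.81 * 0.469)
= sqrt(9.20178) = 3.033444 m/s
Power = 99.2 * 9.81 * 3.033444 = 2952.0 W

2952.0 W


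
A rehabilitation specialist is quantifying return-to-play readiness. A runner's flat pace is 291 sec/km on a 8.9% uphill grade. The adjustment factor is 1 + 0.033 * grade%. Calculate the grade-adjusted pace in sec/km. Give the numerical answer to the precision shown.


Factor = 1 + 0.033 * 8.9 = 1.2937
Adjusted pace = 291 * 1.2937
= 376.47 sec/km

376.47 s/km


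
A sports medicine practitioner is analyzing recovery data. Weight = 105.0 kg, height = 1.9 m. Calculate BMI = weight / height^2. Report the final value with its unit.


height^2 = 1.9^2 = 3.61
BMI = 105.0 / 3.61 = 29.09 kg/m^2

29.09 kg/m^2


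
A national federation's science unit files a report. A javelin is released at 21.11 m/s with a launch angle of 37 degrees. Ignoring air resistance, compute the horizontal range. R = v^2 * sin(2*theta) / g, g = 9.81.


Launch speed squared = 445.6321
sin(2 * 37 deg) = 0.961262
Range = 445.6321 * 0.961262 / 9.81
= 43.667 m

43.667 m


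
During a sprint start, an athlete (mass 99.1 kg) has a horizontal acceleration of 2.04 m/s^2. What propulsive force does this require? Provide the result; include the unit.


Propulsive force = mass * acceleration
= 99.1 kg * 2.04 m/s^2
= 202.16 N

202.16 N


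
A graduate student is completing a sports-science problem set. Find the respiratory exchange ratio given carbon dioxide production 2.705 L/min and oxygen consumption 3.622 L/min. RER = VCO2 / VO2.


VCO2 = 2.705 L/min
VO2 = 3.622 L/min
RER = 2.705 / 3.622 = 0.7468

0.7468


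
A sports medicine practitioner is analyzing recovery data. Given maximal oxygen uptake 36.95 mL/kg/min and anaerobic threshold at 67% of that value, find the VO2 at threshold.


Percentage as decimal = 0.67
VO2 at AT = 36.95 * 0.67 = 24.76 mL/kg/min

24.76 mL/kg/min


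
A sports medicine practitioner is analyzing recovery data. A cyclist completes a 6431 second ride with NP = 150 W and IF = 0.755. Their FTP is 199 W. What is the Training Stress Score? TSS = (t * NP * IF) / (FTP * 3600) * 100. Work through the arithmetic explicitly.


t * NP * IF = 6431 * 150 * 0.755 = 728310.75
FTP * 3600 = 716400
TSS = (728310.75 / 716400) * 100 = 101.66

101.66 TSS


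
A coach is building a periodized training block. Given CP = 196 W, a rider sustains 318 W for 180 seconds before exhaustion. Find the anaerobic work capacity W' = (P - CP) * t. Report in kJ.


Excess power = 318 - 196 = 122 W
Work above CP = 122 * 180 = 21960 J
W' = 21.96 kJ

21.96 kJ
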